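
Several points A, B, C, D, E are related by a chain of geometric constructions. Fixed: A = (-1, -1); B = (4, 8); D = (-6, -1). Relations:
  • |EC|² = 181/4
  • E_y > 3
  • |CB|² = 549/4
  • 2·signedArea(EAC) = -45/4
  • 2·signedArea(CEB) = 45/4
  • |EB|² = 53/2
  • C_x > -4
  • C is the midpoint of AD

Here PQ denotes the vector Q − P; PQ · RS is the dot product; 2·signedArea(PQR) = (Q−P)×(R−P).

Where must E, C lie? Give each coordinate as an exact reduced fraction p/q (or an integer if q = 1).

C = (-7/2, -1)
E = (3/2, 7/2)

1. C_x = -7/2  [C is the midpoint of AD]
2. C_y = -1  [C is the midpoint of AD]
   → C = (-7/2, -1)
3. E_x = 3/2  [2·signedArea(EAC) = -45/4 ∩ 2·signedArea(CEB) = 45/4]
4. E_y = 7/2  [2·signedArea(EAC) = -45/4 ∩ 2·signedArea(CEB) = 45/4]
   → E = (3/2, 7/2)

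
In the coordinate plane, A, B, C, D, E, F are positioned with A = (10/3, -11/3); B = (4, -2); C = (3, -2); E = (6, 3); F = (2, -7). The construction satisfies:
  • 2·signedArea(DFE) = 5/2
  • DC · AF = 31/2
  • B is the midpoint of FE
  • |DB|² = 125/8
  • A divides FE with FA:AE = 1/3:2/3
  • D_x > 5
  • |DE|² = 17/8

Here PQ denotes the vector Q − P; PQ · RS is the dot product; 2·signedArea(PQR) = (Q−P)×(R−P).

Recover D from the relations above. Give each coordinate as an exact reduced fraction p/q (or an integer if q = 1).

1. D_x = 21/4  [2·signedArea(DFE) = 5/2 ∩ DC · AF = 31/2]
2. D_y = 7/4  [2·signedArea(DFE) = 5/2 ∩ DC · AF = 31/2]
   → D = (21/4, 7/4)

D = (21/4, 7/4)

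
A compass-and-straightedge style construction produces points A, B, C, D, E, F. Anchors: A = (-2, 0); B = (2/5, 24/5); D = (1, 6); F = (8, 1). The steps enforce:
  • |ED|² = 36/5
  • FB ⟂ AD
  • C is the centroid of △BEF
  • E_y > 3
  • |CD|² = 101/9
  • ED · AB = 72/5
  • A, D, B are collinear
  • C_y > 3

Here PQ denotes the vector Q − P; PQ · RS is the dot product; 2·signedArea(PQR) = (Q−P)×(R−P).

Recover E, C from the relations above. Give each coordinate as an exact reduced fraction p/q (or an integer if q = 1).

C = (41/15, 47/15)
E = (-1/5, 18/5)

1. E_x = -1/5  [line -12/5·x + -24/5·y + 84/5 = 0 ∩ |ED|² = 36/5]
2. E_y = 18/5  [line -12/5·x + -24/5·y + 84/5 = 0 ∩ |ED|² = 36/5]
   → E = (-1/5, 18/5)
3. C_x = 41/15  [C is the centroid of △BEF]
4. C_y = 47/15  [C is the centroid of △BEF]
   → C = (41/15, 47/15)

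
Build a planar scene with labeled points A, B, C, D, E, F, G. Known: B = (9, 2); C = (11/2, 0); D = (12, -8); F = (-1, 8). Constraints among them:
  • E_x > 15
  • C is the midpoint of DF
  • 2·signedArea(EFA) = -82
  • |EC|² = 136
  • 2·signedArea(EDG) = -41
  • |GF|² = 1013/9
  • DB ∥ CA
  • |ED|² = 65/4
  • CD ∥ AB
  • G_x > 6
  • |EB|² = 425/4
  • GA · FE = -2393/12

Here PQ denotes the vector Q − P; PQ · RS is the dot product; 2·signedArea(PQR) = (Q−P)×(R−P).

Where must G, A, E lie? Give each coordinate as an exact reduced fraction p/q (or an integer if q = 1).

A = (5/2, 10)
E = (31/2, -6)
G = (20/3, 2/3)

1. A_x = 5/2  [CD ∥ AB ∩ DB ∥ CA]
2. A_y = 10  [CD ∥ AB ∩ DB ∥ CA]
   → A = (5/2, 10)
3. E_x = 31/2  [line -2·x + 7/2·y + 52 = 0 ∩ |ED|² = 65/4]
4. E_y = -6  [line -2·x + 7/2·y + 52 = 0 ∩ |ED|² = 65/4]
   → E = (31/2, -6)
5. G_x = 20/3  [GA · FE = -2393/12 ∩ 2·signedArea(EDG) = -41]
6. G_y = 2/3  [GA · FE = -2393/12 ∩ 2·signedArea(EDG) = -41]
   → G = (20/3, 2/3)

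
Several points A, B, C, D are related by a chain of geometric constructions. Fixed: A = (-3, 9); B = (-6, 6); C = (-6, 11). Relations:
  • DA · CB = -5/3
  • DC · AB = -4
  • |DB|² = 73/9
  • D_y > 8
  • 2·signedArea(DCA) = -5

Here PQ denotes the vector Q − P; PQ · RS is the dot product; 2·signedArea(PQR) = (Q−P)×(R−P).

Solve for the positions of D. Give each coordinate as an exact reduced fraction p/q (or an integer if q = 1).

1. D_x = -5  [DA · CB = -5/3 ∩ 2·signedArea(DCA) = -5]
2. D_y = 26/3  [DA · CB = -5/3 ∩ 2·signedArea(DCA) = -5]
   → D = (-5, 26/3)

D = (-5, 26/3)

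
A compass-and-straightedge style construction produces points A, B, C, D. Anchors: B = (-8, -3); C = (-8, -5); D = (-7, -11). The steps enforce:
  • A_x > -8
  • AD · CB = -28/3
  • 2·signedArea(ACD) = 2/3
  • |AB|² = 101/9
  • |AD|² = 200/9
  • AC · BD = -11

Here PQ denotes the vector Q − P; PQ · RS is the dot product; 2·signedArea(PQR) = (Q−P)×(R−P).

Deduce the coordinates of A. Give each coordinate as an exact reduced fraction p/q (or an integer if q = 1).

A = (-23/3, -19/3)

1. A_x = -23/3  [2·signedArea(ACD) = 2/3 ∩ AC · BD = -11]
2. A_y = -19/3  [2·signedArea(ACD) = 2/3 ∩ AC · BD = -11]
   → A = (-23/3, -19/3)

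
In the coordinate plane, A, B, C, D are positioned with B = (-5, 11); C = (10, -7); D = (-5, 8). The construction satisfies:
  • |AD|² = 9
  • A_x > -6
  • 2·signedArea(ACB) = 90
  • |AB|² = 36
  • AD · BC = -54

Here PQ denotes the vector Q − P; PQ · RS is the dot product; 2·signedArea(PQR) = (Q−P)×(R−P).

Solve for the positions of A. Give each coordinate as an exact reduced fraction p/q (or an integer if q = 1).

A = (-5, 5)

1. A_x = -5  [AD · BC = -54 ∩ 2·signedArea(ACB) = 90]
2. A_y = 5  [AD · BC = -54 ∩ 2·signedArea(ACB) = 90]
   → A = (-5, 5)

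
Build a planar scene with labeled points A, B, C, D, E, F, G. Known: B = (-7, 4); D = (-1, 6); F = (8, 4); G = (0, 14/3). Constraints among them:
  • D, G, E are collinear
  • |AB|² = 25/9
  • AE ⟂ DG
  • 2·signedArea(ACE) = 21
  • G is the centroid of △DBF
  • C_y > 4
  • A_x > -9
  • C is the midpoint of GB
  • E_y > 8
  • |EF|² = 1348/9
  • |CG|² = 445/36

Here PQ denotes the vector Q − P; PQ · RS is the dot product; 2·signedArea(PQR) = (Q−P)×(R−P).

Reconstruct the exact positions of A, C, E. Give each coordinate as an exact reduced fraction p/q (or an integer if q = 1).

1. C_x = -7/2  [C is the midpoint of GB]
2. C_y = 13/3  [C is the midpoint of GB]
   → C = (-7/2, 13/3)
3. E_x = -16/5  [line 4/3·x + 1·y + -14/3 = 0 ∩ |EF|² = 1348/9]
4. E_y = 134/15  [line 4/3·x + 1·y + -14/3 = 0 ∩ |EF|² = 1348/9]
   → E = (-16/5, 134/15)
5. A_x = -8  [2·signedArea(ACE) = 21 ∩ AE ⟂ DG]
6. A_y = 16/3  [2·signedArea(ACE) = 21 ∩ AE ⟂ DG]
   → A = (-8, 16/3)

A = (-8, 16/3)
C = (-7/2, 13/3)
E = (-16/5, 134/15)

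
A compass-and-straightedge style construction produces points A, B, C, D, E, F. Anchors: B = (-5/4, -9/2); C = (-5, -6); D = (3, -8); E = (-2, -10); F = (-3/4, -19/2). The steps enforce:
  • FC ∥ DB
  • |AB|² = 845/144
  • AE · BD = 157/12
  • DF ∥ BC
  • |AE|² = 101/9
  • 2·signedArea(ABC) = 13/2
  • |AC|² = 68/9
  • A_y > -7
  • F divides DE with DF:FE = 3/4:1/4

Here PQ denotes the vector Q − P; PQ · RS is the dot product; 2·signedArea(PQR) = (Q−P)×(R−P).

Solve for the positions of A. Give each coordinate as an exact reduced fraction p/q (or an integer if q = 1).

1. A_x = -7/3  [2·signedArea(ABC) = 13/2 ∩ AE · BD = 157/12]
2. A_y = -20/3  [2·signedArea(ABC) = 13/2 ∩ AE · BD = 157/12]
   → A = (-7/3, -20/3)

A = (-7/3, -20/3)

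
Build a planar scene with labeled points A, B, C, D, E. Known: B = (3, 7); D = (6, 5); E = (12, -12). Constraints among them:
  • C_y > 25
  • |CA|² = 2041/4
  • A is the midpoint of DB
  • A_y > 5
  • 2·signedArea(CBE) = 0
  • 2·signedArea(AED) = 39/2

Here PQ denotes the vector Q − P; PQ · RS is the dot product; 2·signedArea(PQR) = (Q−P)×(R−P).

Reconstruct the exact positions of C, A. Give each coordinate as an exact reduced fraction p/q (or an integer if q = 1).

A = (9/2, 6)
C = (-6, 26)

1. A_x = 9/2  [A is the midpoint of DB]
2. A_y = 6  [A is the midpoint of DB]
   → A = (9/2, 6)
3. C_x = -6  [line 19·x + 9·y + -120 = 0 ∩ |CA|² = 2041/4]
4. C_y = 26  [line 19·x + 9·y + -120 = 0 ∩ |CA|² = 2041/4]
   → C = (-6, 26)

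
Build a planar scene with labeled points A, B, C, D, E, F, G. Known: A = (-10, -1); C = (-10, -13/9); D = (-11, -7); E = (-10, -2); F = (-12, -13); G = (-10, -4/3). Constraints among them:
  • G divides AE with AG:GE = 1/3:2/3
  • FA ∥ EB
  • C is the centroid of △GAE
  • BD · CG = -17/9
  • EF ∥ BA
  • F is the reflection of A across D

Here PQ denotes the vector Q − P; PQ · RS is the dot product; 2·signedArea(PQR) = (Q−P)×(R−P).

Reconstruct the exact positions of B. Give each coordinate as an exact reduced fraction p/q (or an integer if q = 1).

1. B_x = -8  [EF ∥ BA ∩ FA ∥ EB]
2. B_y = 10  [EF ∥ BA ∩ FA ∥ EB]
   → B = (-8, 10)

B = (-8, 10)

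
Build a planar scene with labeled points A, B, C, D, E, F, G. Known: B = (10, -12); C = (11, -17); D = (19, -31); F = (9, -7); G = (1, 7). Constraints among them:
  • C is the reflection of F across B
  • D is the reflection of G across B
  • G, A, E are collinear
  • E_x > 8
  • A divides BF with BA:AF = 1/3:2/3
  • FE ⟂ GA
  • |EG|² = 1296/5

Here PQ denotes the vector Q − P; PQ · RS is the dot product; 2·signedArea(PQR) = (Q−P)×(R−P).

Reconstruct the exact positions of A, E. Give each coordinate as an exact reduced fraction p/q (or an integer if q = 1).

A = (29/3, -31/3)
E = (41/5, -37/5)

1. A_x = 29/3  [A divides BF with BA:AF = 1/3:2/3]
2. A_y = -31/3  [A divides BF with BA:AF = 1/3:2/3]
   → A = (29/3, -31/3)
3. E_x = 41/5  [G, A, E are collinear ∩ FE ⟂ GA]
4. E_y = -37/5  [G, A, E are collinear ∩ FE ⟂ GA]
   → E = (41/5, -37/5)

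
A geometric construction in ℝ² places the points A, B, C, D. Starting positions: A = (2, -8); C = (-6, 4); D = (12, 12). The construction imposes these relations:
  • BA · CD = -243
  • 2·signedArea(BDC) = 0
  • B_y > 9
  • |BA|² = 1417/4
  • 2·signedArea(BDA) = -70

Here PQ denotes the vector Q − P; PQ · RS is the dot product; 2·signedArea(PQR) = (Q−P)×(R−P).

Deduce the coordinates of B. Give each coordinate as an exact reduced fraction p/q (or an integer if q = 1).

B = (15/2, 10)

1. B_x = 15/2  [2·signedArea(BDC) = 0 ∩ BA · CD = -243]
2. B_y = 10  [2·signedArea(BDC) = 0 ∩ BA · CD = -243]
   → B = (15/2, 10)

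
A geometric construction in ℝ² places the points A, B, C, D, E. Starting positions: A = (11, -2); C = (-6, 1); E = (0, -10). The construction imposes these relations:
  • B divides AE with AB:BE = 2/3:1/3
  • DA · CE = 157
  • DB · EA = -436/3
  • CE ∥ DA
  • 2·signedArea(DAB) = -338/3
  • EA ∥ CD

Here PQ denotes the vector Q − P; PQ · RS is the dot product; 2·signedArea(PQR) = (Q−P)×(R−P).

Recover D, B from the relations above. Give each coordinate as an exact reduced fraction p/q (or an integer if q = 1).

1. D_x = 5  [CE ∥ DA ∩ EA ∥ CD]
2. D_y = 9  [CE ∥ DA ∩ EA ∥ CD]
   → D = (5, 9)
3. B_x = 11/3  [B divides AE with AB:BE = 2/3:1/3]
4. B_y = -22/3  [B divides AE with AB:BE = 2/3:1/3]
   → B = (11/3, -22/3)

B = (11/3, -22/3)
D = (5, 9)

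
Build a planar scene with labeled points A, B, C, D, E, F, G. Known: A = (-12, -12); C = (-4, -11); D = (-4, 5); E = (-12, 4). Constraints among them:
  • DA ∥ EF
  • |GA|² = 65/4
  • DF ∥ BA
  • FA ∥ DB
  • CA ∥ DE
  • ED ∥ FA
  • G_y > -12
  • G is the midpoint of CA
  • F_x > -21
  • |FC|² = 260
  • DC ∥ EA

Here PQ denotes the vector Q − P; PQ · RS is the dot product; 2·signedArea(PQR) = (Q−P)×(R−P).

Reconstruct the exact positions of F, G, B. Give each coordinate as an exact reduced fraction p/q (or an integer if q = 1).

1. F_x = -20  [ED ∥ FA ∩ DA ∥ EF]
2. F_y = -13  [ED ∥ FA ∩ DA ∥ EF]
   → F = (-20, -13)
3. G_x = -8  [G is the midpoint of CA]
4. G_y = -23/2  [G is the midpoint of CA]
   → G = (-8, -23/2)
5. B_x = 4  [DF ∥ BA ∩ FA ∥ DB]
6. B_y = 6  [DF ∥ BA ∩ FA ∥ DB]
   → B = (4, 6)

B = (4, 6)
F = (-20, -13)
G = (-8, -23/2)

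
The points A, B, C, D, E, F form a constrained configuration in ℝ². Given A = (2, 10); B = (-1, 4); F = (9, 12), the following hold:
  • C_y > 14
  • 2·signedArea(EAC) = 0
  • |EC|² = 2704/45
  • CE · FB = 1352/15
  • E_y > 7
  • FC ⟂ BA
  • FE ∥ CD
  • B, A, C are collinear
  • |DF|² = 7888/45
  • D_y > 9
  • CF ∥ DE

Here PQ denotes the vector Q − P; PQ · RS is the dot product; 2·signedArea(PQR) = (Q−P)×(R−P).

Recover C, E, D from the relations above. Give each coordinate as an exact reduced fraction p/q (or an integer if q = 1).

1. C_x = 21/5  [B, A, C are collinear ∩ FC ⟂ BA]
2. C_y = 72/5  [B, A, C are collinear ∩ FC ⟂ BA]
   → C = (21/5, 72/5)
3. E_x = 11/15  [2·signedArea(EAC) = 0 ∩ CE · FB = 1352/15]
4. E_y = 112/15  [2·signedArea(EAC) = 0 ∩ CE · FB = 1352/15]
   → E = (11/15, 112/15)
5. D_x = -61/15  [CF ∥ DE ∩ FE ∥ CD]
6. D_y = 148/15  [CF ∥ DE ∩ FE ∥ CD]
   → D = (-61/15, 148/15)

C = (21/5, 72/5)
D = (-61/15, 148/15)
E = (11/15, 112/15)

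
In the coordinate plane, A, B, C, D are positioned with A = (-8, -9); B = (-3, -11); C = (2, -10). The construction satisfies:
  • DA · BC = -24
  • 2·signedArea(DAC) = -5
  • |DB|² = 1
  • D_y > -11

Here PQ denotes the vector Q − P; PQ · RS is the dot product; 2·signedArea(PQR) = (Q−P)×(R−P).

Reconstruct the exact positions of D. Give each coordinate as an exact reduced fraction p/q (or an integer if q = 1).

1. D_x = -3  [DA · BC = -24 ∩ 2·signedArea(DAC) = -5]
2. D_y = -10  [DA · BC = -24 ∩ 2·signedArea(DAC) = -5]
   → D = (-3, -10)

D = (-3, -10)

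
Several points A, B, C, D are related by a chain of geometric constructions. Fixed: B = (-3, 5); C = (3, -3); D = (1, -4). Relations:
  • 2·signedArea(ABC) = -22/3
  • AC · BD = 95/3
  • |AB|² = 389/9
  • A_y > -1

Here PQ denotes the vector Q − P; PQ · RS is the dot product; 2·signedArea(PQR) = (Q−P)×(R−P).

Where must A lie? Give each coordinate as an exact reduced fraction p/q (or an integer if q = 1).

A = (1/3, -2/3)

1. A_x = 1/3  [AC · BD = 95/3 ∩ 2·signedArea(ABC) = -22/3]
2. A_y = -2/3  [AC · BD = 95/3 ∩ 2·signedArea(ABC) = -22/3]
   → A = (1/3, -2/3)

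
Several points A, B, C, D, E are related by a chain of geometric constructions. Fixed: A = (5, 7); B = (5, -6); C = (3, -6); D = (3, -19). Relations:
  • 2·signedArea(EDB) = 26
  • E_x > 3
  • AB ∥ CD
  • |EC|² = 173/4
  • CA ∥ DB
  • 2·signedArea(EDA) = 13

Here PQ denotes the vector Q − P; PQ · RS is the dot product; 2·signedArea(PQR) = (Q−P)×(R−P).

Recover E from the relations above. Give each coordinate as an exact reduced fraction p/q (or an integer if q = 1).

1. E_x = 4  [2·signedArea(EDA) = 13 ∩ 2·signedArea(EDB) = 26]
2. E_y = 1/2  [2·signedArea(EDA) = 13 ∩ 2·signedArea(EDB) = 26]
   → E = (4, 1/2)

E = (4, 1/2)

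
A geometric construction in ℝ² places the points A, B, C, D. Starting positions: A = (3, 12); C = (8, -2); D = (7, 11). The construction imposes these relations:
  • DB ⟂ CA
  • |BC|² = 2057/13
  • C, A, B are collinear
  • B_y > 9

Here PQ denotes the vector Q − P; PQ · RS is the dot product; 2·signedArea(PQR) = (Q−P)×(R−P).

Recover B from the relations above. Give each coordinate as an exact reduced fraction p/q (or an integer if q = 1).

1. B_x = 49/13  [C, A, B are collinear ∩ DB ⟂ CA]
2. B_y = 128/13  [C, A, B are collinear ∩ DB ⟂ CA]
   → B = (49/13, 128/13)

B = (49/13, 128/13)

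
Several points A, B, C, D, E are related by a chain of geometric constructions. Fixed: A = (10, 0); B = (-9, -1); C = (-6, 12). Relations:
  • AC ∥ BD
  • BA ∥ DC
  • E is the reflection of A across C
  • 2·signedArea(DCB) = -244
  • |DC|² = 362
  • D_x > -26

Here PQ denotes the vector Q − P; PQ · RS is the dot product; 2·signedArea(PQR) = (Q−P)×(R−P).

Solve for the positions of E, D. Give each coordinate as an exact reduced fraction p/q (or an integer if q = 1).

1. E_x = -22  [E is the reflection of A across C]
2. E_y = 24  [E is the reflection of A across C]
   → E = (-22, 24)
3. D_x = -25  [BA ∥ DC ∩ AC ∥ BD]
4. D_y = 11  [BA ∥ DC ∩ AC ∥ BD]
   → D = (-25, 11)

D = (-25, 11)
E = (-22, 24)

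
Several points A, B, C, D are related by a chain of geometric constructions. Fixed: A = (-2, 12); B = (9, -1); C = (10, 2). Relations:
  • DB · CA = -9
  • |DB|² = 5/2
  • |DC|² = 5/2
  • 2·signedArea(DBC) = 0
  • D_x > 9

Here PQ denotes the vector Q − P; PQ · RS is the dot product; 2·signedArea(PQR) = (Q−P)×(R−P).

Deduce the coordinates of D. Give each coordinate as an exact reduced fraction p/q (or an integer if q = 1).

1. D_x = 19/2  [2·signedArea(DBC) = 0 ∩ DB · CA = -9]
2. D_y = 1/2  [2·signedArea(DBC) = 0 ∩ DB · CA = -9]
   → D = (19/2, 1/2)

D = (19/2, 1/2)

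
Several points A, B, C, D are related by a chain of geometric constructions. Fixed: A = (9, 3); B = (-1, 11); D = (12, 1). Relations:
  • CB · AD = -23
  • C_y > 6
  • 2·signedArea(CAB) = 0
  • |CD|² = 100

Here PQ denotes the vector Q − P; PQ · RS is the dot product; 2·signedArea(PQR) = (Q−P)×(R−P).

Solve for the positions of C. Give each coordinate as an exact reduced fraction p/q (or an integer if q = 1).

C = (4, 7)

1. C_x = 4  [2·signedArea(CAB) = 0 ∩ CB · AD = -23]
2. C_y = 7  [2·signedArea(CAB) = 0 ∩ CB · AD = -23]
   → C = (4, 7)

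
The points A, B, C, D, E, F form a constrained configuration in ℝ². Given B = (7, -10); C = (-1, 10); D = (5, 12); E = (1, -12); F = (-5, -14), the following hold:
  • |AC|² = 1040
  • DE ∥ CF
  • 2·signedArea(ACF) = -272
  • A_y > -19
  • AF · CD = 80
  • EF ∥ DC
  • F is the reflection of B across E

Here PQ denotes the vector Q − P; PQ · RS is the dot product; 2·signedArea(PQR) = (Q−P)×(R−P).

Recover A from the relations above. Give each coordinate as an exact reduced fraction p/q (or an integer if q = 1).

1. A_x = -17  [2·signedArea(ACF) = -272 ∩ AF · CD = 80]
2. A_y = -18  [2·signedArea(ACF) = -272 ∩ AF · CD = 80]
   → A = (-17, -18)

A = (-17, -18)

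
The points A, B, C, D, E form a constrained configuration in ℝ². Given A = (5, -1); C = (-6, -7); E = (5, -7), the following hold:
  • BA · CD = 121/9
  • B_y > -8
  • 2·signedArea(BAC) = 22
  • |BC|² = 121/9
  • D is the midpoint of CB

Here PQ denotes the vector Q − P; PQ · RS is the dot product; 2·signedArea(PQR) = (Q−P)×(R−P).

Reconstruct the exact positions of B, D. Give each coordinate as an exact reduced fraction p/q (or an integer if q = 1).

1. B_x = -7/3  [line 6·x + -11·y + -63 = 0 ∩ |BC|² = 121/9]
2. B_y = -7  [line 6·x + -11·y + -63 = 0 ∩ |BC|² = 121/9]
   → B = (-7/3, -7)
3. D_x = -25/6  [BA · CD = 121/9 ∩ D is the midpoint of CB]
4. D_y = -7  [BA · CD = 121/9 ∩ D is the midpoint of CB]
   → D = (-25/6, -7)

B = (-7/3, -7)
D = (-25/6, -7)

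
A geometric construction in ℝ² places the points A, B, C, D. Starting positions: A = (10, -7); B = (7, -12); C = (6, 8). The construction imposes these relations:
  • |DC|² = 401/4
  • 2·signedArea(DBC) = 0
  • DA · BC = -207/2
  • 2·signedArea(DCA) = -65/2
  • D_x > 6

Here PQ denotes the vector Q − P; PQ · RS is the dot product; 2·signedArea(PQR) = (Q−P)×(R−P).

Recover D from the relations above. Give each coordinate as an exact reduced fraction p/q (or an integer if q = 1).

1. D_x = 13/2  [2·signedArea(DBC) = 0 ∩ DA · BC = -207/2]
2. D_y = -2  [2·signedArea(DBC) = 0 ∩ DA · BC = -207/2]
   → D = (13/2, -2)

D = (13/2, -2)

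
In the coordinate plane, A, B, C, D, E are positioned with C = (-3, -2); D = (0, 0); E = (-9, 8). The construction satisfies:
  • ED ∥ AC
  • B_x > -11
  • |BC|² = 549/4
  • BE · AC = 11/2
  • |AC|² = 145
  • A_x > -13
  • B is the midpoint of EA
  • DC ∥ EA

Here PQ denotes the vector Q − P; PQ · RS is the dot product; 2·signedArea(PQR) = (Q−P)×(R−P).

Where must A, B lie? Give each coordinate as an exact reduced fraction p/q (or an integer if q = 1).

A = (-12, 6)
B = (-21/2, 7)

1. A_x = -12  [ED ∥ AC ∩ DC ∥ EA]
2. A_y = 6  [ED ∥ AC ∩ DC ∥ EA]
   → A = (-12, 6)
3. B_x = -21/2  [B is the midpoint of EA]
4. B_y = 7  [B is the midpoint of EA]
   → B = (-21/2, 7)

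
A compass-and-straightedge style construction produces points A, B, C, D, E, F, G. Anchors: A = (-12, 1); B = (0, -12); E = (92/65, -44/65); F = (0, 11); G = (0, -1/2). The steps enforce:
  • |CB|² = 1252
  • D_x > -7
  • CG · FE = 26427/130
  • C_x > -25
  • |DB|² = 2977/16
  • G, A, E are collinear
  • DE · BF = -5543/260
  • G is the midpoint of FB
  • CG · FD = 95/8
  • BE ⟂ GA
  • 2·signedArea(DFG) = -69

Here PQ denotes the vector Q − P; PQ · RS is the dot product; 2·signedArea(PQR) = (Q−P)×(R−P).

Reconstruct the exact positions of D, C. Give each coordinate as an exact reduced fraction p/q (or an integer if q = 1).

1. D_x = -6  [DE · BF = -5543/260 ∩ 2·signedArea(DFG) = -69]
2. D_y = 1/4  [DE · BF = -5543/260 ∩ 2·signedArea(DFG) = -69]
   → D = (-6, 1/4)
3. C_x = -24  [CG · FE = 26427/130 ∩ CG · FD = 95/8]
4. C_y = 14  [CG · FE = 26427/130 ∩ CG · FD = 95/8]
   → C = (-24, 14)

C = (-24, 14)
D = (-6, 1/4)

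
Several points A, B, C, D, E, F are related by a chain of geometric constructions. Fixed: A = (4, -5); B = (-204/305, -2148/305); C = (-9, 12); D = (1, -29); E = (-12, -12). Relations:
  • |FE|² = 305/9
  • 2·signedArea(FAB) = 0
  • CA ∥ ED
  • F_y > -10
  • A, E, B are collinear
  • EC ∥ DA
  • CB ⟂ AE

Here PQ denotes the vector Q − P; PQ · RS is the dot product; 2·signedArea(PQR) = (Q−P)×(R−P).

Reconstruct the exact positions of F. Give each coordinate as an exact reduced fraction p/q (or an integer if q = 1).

F = (-20/3, -29/3)

1. F_x = -20/3  [line 623/305·x + -1424/305·y + -9612/305 = 0 ∩ |FE|² = 305/9]
2. F_y = -29/3  [line 623/305·x + -1424/305·y + -9612/305 = 0 ∩ |FE|² = 305/9]
   → F = (-20/3, -29/3)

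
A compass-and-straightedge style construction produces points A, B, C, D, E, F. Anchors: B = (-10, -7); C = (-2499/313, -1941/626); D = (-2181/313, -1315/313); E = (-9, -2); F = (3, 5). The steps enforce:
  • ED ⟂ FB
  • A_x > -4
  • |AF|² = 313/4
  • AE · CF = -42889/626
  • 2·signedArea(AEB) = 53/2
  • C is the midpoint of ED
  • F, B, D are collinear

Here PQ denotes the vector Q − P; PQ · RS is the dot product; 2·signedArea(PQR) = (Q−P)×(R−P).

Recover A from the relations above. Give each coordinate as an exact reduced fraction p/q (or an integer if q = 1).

1. A_x = -7/2  [AE · CF = -42889/626 ∩ 2·signedArea(AEB) = 53/2]
2. A_y = -1  [AE · CF = -42889/626 ∩ 2·signedArea(AEB) = 53/2]
   → A = (-7/2, -1)

A = (-7/2, -1)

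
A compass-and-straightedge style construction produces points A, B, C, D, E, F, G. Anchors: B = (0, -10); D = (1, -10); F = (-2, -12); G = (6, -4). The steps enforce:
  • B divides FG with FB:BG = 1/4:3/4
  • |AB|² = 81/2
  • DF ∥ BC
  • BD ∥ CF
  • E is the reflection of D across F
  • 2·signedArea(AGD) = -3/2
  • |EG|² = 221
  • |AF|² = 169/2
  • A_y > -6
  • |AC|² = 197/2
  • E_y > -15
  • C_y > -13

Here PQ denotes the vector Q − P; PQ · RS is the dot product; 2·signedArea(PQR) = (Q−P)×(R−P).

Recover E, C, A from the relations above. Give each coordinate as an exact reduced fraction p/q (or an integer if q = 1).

1. E_x = -5  [E is the reflection of D across F]
2. E_y = -14  [E is the reflection of D across F]
   → E = (-5, -14)
3. C_x = -3  [BD ∥ CF ∩ DF ∥ BC]
4. C_y = -12  [BD ∥ CF ∩ DF ∥ BC]
   → C = (-3, -12)
5. A_x = 9/2  [line 6·x + -5·y + -109/2 = 0 ∩ |AB|² = 81/2]
6. A_y = -11/2  [line 6·x + -5·y + -109/2 = 0 ∩ |AB|² = 81/2]
   → A = (9/2, -11/2)

A = (9/2, -11/2)
C = (-3, -12)
E = (-5, -14)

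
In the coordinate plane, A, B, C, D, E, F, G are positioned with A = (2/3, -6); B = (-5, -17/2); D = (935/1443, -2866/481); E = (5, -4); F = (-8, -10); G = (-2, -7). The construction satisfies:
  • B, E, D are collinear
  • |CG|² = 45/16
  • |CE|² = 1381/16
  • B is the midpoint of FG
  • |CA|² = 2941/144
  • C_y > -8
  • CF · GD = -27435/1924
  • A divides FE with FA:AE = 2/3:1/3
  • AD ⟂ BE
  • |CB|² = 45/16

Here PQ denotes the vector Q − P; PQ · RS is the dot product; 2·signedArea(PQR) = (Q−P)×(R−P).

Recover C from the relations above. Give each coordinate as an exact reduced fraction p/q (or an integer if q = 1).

1. C_x = -7/2  [line -3821/1443·x + -501/481·y + -7699/444 = 0 ∩ |CB|² = 45/16]
2. C_y = -31/4  [line -3821/1443·x + -501/481·y + -7699/444 = 0 ∩ |CB|² = 45/16]
   → C = (-7/2, -31/4)

C = (-7/2, -31/4)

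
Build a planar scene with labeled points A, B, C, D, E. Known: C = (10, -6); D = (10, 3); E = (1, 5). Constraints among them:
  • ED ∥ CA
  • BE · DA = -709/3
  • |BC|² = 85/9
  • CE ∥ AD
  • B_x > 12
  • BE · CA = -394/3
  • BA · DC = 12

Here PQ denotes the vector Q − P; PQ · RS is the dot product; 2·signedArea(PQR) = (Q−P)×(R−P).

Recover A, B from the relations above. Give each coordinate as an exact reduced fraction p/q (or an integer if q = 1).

A = (19, -8)
B = (13, -20/3)

1. A_x = 19  [CE ∥ AD ∩ ED ∥ CA]
2. A_y = -8  [CE ∥ AD ∩ ED ∥ CA]
   → A = (19, -8)
3. B_x = 13  [BE · DA = -709/3 ∩ BA · DC = 12]
4. B_y = -20/3  [BE · DA = -709/3 ∩ BA · DC = 12]
   → B = (13, -20/3)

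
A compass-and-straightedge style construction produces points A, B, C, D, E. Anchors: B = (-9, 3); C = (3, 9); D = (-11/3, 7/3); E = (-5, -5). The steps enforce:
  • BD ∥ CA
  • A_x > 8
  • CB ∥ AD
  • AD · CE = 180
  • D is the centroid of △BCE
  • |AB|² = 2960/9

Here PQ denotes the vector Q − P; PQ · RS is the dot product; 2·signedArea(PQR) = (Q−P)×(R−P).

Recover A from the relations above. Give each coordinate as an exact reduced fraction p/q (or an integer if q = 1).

1. A_x = 25/3  [CB ∥ AD ∩ BD ∥ CA]
2. A_y = 25/3  [CB ∥ AD ∩ BD ∥ CA]
   → A = (25/3, 25/3)

A = (25/3, 25/3)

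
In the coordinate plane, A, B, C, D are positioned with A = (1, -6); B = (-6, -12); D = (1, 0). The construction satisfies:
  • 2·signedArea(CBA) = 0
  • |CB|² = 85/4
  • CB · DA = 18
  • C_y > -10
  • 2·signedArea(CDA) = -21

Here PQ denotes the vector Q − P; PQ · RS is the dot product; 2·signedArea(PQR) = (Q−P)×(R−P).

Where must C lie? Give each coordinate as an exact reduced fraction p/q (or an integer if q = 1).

1. C_x = -5/2  [2·signedArea(CBA) = 0 ∩ 2·signedArea(CDA) = -21]
2. C_y = -9  [2·signedArea(CBA) = 0 ∩ 2·signedArea(CDA) = -21]
   → C = (-5/2, -9)

C = (-5/2, -9)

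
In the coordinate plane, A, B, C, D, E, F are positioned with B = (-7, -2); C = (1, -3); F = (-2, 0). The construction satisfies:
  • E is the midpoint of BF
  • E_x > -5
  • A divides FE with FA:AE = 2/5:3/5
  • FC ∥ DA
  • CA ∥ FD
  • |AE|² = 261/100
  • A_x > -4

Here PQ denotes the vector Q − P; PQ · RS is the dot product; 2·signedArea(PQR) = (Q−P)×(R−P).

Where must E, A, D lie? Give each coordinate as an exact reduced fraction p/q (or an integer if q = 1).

1. E_x = -9/2  [E is the midpoint of BF]
2. E_y = -1  [E is the midpoint of BF]
   → E = (-9/2, -1)
3. A_x = -3  [A divides FE with FA:AE = 2/5:3/5]
4. A_y = -2/5  [A divides FE with FA:AE = 2/5:3/5]
   → A = (-3, -2/5)
5. D_x = -6  [FC ∥ DA ∩ CA ∥ FD]
6. D_y = 13/5  [FC ∥ DA ∩ CA ∥ FD]
   → D = (-6, 13/5)

A = (-3, -2/5)
D = (-6, 13/5)
E = (-9/2, -1)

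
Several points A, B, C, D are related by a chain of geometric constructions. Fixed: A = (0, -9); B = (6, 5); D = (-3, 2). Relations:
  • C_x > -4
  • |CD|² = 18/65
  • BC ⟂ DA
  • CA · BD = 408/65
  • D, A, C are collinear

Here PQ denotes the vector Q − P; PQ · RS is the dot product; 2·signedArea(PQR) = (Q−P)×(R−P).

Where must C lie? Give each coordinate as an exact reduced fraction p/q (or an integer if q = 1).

C = (-204/65, 163/65)

1. C_x = -204/65  [D, A, C are collinear ∩ BC ⟂ DA]
2. C_y = 163/65  [D, A, C are collinear ∩ BC ⟂ DA]
   → C = (-204/65, 163/65)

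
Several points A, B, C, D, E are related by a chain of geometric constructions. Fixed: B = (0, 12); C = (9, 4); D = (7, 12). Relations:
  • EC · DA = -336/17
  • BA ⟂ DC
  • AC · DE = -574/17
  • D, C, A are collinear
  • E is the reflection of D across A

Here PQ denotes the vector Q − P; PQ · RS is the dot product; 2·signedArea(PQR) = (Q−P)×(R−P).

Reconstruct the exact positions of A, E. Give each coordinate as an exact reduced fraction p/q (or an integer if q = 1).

1. A_x = 112/17  [D, C, A are collinear ∩ BA ⟂ DC]
2. A_y = 232/17  [D, C, A are collinear ∩ BA ⟂ DC]
   → A = (112/17, 232/17)
3. E_x = 105/17  [E is the reflection of D across A]
4. E_y = 260/17  [E is the reflection of D across A]
   → E = (105/17, 260/17)

A = (112/17, 232/17)
E = (105/17, 260/17)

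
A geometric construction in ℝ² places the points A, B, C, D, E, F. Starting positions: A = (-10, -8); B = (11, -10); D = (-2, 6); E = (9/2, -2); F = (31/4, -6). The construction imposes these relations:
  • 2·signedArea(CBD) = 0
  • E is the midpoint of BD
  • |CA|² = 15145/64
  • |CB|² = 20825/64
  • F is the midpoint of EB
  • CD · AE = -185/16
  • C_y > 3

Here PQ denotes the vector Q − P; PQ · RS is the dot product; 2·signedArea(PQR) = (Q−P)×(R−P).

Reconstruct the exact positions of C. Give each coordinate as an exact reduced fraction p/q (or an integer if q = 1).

1. C_x = -3/8  [2·signedArea(CBD) = 0 ∩ CD · AE = -185/16]
2. C_y = 4  [2·signedArea(CBD) = 0 ∩ CD · AE = -185/16]
   → C = (-3/8, 4)

C = (-3/8, 4)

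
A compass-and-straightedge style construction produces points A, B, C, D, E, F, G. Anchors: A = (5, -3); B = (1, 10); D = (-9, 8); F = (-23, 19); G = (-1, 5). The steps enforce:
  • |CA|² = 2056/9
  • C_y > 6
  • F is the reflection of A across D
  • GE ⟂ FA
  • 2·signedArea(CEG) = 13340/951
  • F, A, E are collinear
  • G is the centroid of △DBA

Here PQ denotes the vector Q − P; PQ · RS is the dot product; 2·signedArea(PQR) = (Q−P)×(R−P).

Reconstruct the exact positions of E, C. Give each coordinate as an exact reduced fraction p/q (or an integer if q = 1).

1. E_x = -823/317  [F, A, E are collinear ∩ GE ⟂ FA]
2. E_y = 941/317  [F, A, E are collinear ∩ GE ⟂ FA]
   → E = (-823/317, 941/317)
3. C_x = -19/3  [line -644/317·x + 506/317·y + -22862/951 = 0 ∩ |CA|² = 2056/9]
4. C_y = 7  [line -644/317·x + 506/317·y + -22862/951 = 0 ∩ |CA|² = 2056/9]
   → C = (-19/3, 7)

C = (-19/3, 7)
E = (-823/317, 941/317)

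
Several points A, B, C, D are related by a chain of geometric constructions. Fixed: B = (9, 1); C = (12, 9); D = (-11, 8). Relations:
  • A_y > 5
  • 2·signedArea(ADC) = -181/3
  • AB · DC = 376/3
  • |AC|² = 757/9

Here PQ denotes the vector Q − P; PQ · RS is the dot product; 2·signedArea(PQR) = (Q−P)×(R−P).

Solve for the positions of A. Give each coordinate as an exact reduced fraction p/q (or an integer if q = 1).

1. A_x = 10/3  [2·signedArea(ADC) = -181/3 ∩ AB · DC = 376/3]
2. A_y = 6  [2·signedArea(ADC) = -181/3 ∩ AB · DC = 376/3]
   → A = (10/3, 6)

A = (10/3, 6)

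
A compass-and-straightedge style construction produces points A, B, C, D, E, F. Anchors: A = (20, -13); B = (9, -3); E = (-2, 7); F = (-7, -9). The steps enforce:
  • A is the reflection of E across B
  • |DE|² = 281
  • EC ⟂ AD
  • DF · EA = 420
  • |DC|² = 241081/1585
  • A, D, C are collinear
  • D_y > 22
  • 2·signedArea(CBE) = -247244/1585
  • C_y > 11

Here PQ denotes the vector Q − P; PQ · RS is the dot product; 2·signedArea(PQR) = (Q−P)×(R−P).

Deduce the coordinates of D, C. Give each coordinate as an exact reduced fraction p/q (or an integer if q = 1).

C = (13102/1585, 18779/1585)
D = (3, 23)

1. D_x = 3  [line -22·x + 20·y + -394 = 0 ∩ |DE|² = 281]
2. D_y = 23  [line -22·x + 20·y + -394 = 0 ∩ |DE|² = 281]
   → D = (3, 23)
3. C_x = 13102/1585  [A, D, C are collinear ∩ EC ⟂ AD]
4. C_y = 18779/1585  [A, D, C are collinear ∩ EC ⟂ AD]
   → C = (13102/1585, 18779/1585)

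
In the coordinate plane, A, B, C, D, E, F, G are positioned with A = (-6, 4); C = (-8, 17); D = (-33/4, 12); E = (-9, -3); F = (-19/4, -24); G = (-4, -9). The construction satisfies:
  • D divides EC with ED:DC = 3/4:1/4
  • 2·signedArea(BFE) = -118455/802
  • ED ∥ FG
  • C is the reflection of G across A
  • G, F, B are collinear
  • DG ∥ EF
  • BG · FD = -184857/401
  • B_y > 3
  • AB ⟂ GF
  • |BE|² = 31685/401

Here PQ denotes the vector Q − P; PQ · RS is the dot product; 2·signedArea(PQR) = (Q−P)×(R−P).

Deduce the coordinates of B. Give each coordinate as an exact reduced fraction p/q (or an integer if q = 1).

1. B_x = -1346/401  [G, F, B are collinear ∩ AB ⟂ GF]
2. B_y = 1551/401  [G, F, B are collinear ∩ AB ⟂ GF]
   → B = (-1346/401, 1551/401)

B = (-1346/401, 1551/401)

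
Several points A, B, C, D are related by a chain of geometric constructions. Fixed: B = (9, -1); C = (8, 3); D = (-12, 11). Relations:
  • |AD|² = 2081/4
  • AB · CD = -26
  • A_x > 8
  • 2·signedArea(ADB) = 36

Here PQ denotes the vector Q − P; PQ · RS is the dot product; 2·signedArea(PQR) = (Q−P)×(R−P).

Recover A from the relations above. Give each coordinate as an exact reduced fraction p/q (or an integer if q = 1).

1. A_x = 17/2  [2·signedArea(ADB) = 36 ∩ AB · CD = -26]
2. A_y = 1  [2·signedArea(ADB) = 36 ∩ AB · CD = -26]
   → A = (17/2, 1)

A = (17/2, 1)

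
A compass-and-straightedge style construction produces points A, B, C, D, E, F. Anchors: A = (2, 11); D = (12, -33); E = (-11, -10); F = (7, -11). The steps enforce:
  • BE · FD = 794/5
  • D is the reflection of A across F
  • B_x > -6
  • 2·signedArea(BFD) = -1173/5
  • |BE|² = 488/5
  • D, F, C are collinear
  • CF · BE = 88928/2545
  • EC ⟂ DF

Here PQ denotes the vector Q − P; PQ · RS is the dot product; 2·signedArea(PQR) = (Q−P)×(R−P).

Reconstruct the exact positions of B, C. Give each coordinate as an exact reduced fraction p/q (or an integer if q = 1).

B = (-29/5, -8/5)
C = (3003/509, -3135/509)

1. B_x = -29/5  [BE · FD = 794/5 ∩ 2·signedArea(BFD) = -1173/5]
2. B_y = -8/5  [BE · FD = 794/5 ∩ 2·signedArea(BFD) = -1173/5]
   → B = (-29/5, -8/5)
3. C_x = 3003/509  [D, F, C are collinear ∩ EC ⟂ DF]
4. C_y = -3135/509  [D, F, C are collinear ∩ EC ⟂ DF]
   → C = (3003/509, -3135/509)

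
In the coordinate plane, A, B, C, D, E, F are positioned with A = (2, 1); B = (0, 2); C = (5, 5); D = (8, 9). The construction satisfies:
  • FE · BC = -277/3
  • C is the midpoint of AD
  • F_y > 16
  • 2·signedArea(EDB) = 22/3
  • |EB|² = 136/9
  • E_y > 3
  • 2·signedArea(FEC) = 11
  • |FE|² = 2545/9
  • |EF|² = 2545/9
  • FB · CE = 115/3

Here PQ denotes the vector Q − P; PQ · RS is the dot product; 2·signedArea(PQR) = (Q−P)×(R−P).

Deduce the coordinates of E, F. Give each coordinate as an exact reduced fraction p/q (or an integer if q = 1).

E = (10/3, 4)
F = (14, 17)

1. E_x = 10/3  [line 7·x + -8·y + 26/3 = 0 ∩ |EB|² = 136/9]
2. E_y = 4  [line 7·x + -8·y + 26/3 = 0 ∩ |EB|² = 136/9]
   → E = (10/3, 4)
3. F_x = 14  [FB · CE = 115/3 ∩ 2·signedArea(FEC) = 11]
4. F_y = 17  [FB · CE = 115/3 ∩ 2·signedArea(FEC) = 11]
   → F = (14, 17)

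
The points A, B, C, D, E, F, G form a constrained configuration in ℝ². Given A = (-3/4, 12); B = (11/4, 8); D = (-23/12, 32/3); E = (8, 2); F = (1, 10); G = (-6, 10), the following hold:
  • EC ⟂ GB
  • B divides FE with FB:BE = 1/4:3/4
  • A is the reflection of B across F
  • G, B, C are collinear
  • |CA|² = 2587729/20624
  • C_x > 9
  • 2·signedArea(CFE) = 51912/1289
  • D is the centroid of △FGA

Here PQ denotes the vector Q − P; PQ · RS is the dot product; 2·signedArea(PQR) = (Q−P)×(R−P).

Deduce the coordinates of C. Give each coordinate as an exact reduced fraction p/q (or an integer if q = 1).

C = (11656/1289, 8458/1289)

1. C_x = 11656/1289  [G, B, C are collinear ∩ EC ⟂ GB]
2. C_y = 8458/1289  [G, B, C are collinear ∩ EC ⟂ GB]
   → C = (11656/1289, 8458/1289)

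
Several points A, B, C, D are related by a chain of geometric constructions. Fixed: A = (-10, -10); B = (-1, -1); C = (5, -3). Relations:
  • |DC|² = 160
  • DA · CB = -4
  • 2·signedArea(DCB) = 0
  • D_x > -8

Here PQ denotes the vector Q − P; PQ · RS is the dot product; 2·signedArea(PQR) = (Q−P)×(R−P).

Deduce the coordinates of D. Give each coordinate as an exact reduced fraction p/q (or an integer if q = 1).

D = (-7, 1)

1. D_x = -7  [2·signedArea(DCB) = 0 ∩ DA · CB = -4]
2. D_y = 1  [2·signedArea(DCB) = 0 ∩ DA · CB = -4]
   → D = (-7, 1)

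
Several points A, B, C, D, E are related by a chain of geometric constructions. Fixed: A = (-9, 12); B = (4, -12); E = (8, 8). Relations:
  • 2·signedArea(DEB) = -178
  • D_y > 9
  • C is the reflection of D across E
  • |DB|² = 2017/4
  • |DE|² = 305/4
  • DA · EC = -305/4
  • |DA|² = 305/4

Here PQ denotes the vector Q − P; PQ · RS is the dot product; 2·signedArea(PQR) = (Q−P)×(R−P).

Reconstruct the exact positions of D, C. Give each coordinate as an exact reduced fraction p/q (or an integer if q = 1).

1. D_x = -1/2  [line 20·x + -4·y + 50 = 0 ∩ |DB|² = 2017/4]
2. D_y = 10  [line 20·x + -4·y + 50 = 0 ∩ |DB|² = 2017/4]
   → D = (-1/2, 10)
3. C_x = 33/2  [C is the reflection of D across E]
4. C_y = 6  [C is the reflection of D across E]
   → C = (33/2, 6)

C = (33/2, 6)
D = (-1/2, 10)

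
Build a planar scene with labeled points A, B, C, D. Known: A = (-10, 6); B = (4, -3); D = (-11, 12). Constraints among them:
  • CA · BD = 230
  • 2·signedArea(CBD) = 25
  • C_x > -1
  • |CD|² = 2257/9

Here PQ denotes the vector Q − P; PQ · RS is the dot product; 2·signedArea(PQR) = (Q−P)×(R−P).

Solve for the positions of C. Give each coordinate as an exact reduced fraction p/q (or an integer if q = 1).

C = (-2/3, 0)

1. C_x = -2/3  [CA · BD = 230 ∩ 2·signedArea(CBD) = 25]
2. C_y = 0  [CA · BD = 230 ∩ 2·signedArea(CBD) = 25]
   → C = (-2/3, 0)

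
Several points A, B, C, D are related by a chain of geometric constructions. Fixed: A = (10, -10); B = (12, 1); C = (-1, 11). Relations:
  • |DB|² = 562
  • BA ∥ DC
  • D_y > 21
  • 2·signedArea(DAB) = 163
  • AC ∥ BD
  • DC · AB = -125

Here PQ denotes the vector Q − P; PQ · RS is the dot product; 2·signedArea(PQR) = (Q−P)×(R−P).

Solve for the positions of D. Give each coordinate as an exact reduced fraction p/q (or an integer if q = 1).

D = (1, 22)

1. D_x = 1  [BA ∥ DC ∩ AC ∥ BD]
2. D_y = 22  [BA ∥ DC ∩ AC ∥ BD]
   → D = (1, 22)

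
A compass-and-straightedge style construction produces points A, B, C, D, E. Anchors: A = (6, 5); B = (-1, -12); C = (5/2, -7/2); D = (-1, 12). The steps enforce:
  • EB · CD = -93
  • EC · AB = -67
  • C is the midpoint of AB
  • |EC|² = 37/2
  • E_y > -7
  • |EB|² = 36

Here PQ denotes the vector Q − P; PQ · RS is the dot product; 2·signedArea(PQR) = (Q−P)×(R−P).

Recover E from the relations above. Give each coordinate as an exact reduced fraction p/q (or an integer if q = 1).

E = (-1, -6)

1. E_x = -1  [EC · AB = -67 ∩ EB · CD = -93]
2. E_y = -6  [EC · AB = -67 ∩ EB · CD = -93]
   → E = (-1, -6)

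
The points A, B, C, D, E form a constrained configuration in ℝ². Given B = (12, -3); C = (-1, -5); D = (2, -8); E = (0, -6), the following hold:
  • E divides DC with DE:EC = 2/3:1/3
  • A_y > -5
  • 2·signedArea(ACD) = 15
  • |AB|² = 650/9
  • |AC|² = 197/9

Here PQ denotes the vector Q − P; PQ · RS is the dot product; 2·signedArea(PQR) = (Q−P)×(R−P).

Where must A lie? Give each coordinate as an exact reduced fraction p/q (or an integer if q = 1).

1. A_x = 11/3  [line 3·x + 3·y + 3 = 0 ∩ |AB|² = 650/9]
2. A_y = -14/3  [line 3·x + 3·y + 3 = 0 ∩ |AB|² = 650/9]
   → A = (11/3, -14/3)

A = (11/3, -14/3)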